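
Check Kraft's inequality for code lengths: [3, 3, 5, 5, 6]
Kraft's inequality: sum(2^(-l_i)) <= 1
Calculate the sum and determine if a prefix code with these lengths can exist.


Sum = 2^(-3) + 2^(-3) + 2^(-5) + 2^(-5) + 2^(-6)
    = 0.125 + 0.125 + 0.03125 + 0.03125 + 0.015625
    = 21/64 = 0.328125
Since 0.328125 <= 1, Kraft's inequality IS satisfied.
A prefix code with these lengths CAN exist.

Kraft sum = 0.328125. Satisfied.


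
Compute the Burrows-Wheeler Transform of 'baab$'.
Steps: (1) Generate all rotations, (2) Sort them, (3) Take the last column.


Rotations (sorted):
  0: $baab -> last char: b
  1: aab$b -> last char: b
  2: ab$ba -> last char: a
  3: b$baa -> last char: a
  4: baab$ -> last char: $


BWT = bbaa$


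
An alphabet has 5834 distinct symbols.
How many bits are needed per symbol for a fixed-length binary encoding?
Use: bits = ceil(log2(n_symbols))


log2(5834) = 12.5103
Bracket: 2^12 = 4096 < 5834 <= 2^13 = 8192
So ceil(log2(5834)) = 13

bits = ceil(log2(5834)) = ceil(12.5103) = 13 bits


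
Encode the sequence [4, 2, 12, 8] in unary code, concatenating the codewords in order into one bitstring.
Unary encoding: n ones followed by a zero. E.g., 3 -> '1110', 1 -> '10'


Encode each number as n ones followed by a terminating 0:
  4 -> 11110 (5 bits)
  2 -> 110 (3 bits)
  12 -> 1111111111110 (13 bits)
  8 -> 111111110 (9 bits)
Total length = 5 + 3 + 13 + 9 = 30 bits.

Unary([4, 2, 12, 8]) = 111101101111111111110111111110 (30 bits)


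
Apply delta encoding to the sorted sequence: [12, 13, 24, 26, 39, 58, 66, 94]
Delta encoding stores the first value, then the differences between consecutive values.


First value: 12
Deltas:
  13 - 12 = 1
  24 - 13 = 11
  26 - 24 = 2
  39 - 26 = 13
  58 - 39 = 19
  66 - 58 = 8
  94 - 66 = 28


Delta encoded: [12, 1, 11, 2, 13, 19, 8, 28]


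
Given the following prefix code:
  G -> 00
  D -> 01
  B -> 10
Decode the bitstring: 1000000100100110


Decoding step by step:
Bits 10 -> B
Bits 00 -> G
Bits 00 -> G
Bits 01 -> D
Bits 00 -> G
Bits 10 -> B
Bits 01 -> D
Bits 10 -> B


Decoded message: BGGDGBDB


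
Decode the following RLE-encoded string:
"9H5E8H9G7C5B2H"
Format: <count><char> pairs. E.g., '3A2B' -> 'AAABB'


Expanding each <count><char> pair:
  9H -> 'HHHHHHHHH'
  5E -> 'EEEEE'
  8H -> 'HHHHHHHH'
  9G -> 'GGGGGGGGG'
  7C -> 'CCCCCCC'
  5B -> 'BBBBB'
  2H -> 'HH'

Decoded = HHHHHHHHHEEEEEHHHHHHHHGGGGGGGGGCCCCCCCBBBBBHH


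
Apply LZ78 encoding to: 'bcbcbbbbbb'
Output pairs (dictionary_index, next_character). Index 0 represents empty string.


LZ78 encoding steps:
Dictionary: {0: ''}
Step 1: w='' (idx 0), next='b' -> output (0, 'b'), add 'b' as idx 1
Step 2: w='' (idx 0), next='c' -> output (0, 'c'), add 'c' as idx 2
Step 3: w='b' (idx 1), next='c' -> output (1, 'c'), add 'bc' as idx 3
Step 4: w='b' (idx 1), next='b' -> output (1, 'b'), add 'bb' as idx 4
Step 5: w='bb' (idx 4), next='b' -> output (4, 'b'), add 'bbb' as idx 5
Step 6: w='b' (idx 1), end of input -> output (1, '')


Encoded: [(0, 'b'), (0, 'c'), (1, 'c'), (1, 'b'), (4, 'b'), (1, '')]


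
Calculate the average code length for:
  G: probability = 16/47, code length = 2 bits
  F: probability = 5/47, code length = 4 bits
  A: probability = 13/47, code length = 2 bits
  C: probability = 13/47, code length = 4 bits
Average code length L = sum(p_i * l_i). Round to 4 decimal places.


Weighted contributions p_i * l_i:
  G: (16/47) * 2 = 32/47
  F: (5/47) * 4 = 20/47
  A: (13/47) * 2 = 26/47
  C: (13/47) * 4 = 52/47
Sum = (32 + 20 + 26 + 52)/47 = 130/47

L = 130/47 = 2.7660 bits/symbol


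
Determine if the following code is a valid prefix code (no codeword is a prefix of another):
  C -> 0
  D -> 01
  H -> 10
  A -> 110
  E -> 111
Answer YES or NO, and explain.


Checking each pair (does one codeword prefix another?):
  C='0' vs D='01': prefix -- VIOLATION

NO -- this is NOT a valid prefix code. C (0) is a prefix of D (01).


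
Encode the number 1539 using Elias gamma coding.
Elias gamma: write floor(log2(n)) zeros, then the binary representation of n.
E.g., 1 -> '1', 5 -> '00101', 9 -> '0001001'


num_bits = floor(log2(1539)) + 1 = 11
leading_zeros = num_bits - 1 = 10
binary(1539) = 11000000011

Elias gamma(1539) = '0000000000' + '11000000011' = 000000000011000000011 (21 bits)


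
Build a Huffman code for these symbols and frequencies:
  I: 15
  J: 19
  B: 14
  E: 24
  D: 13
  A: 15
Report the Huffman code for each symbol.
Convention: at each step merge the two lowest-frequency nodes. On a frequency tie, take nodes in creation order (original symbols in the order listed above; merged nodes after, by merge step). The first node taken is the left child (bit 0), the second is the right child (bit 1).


Huffman tree construction:
Step 1: Merge D(13) + B(14) = 27
Step 2: Merge I(15) + A(15) = 30
Step 3: Merge J(19) + E(24) = 43
Step 4: Merge (D+B)(27) + (I+A)(30) = 57
Step 5: Merge (J+E)(43) + ((D+B)+(I+A))(57) = 100
Read each symbol's code off the tree from the root (left child = 0, right child = 1).

Codes:
  I: 110 (length 3)
  J: 00 (length 2)
  B: 101 (length 3)
  E: 01 (length 2)
  D: 100 (length 3)
  A: 111 (length 3)
Average code length: 257/100 = 2.5700 bits/symbol


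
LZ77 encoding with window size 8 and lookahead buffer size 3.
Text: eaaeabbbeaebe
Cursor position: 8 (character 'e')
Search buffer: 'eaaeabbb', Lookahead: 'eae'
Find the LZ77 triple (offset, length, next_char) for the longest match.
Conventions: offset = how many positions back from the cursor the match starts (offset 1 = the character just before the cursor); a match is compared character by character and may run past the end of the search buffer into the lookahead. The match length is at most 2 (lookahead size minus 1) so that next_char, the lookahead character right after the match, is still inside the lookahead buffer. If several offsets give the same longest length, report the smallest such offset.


Try each offset into the search buffer:
  offset=1 (pos 7, char 'b'): match length 0
  offset=2 (pos 6, char 'b'): match length 0
  offset=3 (pos 5, char 'b'): match length 0
  offset=4 (pos 4, char 'a'): match length 0
  offset=5 (pos 3, char 'e'): match length 2
  offset=6 (pos 2, char 'a'): match length 0
  offset=7 (pos 1, char 'a'): match length 0
  offset=8 (pos 0, char 'e'): match length 2
Longest match has length 2, found at offsets 5, 8; take the smallest, offset 5.
next_char = character at position 8 + 2 = 10 -> 'e'

Best match: offset=5, length=2 (matching 'ea' starting at position 3)
LZ77 triple: (5, 2, 'e')


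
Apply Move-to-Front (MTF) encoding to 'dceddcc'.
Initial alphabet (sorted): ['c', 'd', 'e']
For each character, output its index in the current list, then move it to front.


MTF encoding:
'd': index 1 in ['c', 'd', 'e'] -> ['d', 'c', 'e']
'c': index 1 in ['d', 'c', 'e'] -> ['c', 'd', 'e']
'e': index 2 in ['c', 'd', 'e'] -> ['e', 'c', 'd']
'd': index 2 in ['e', 'c', 'd'] -> ['d', 'e', 'c']
'd': index 0 in ['d', 'e', 'c'] -> ['d', 'e', 'c']
'c': index 2 in ['d', 'e', 'c'] -> ['c', 'd', 'e']
'c': index 0 in ['c', 'd', 'e'] -> ['c', 'd', 'e']


Output: [1, 1, 2, 2, 0, 2, 0]


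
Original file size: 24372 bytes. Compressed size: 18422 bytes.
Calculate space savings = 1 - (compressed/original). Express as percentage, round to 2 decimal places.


ratio = compressed/original = 18422/24372 = 0.755867
savings = 1 - ratio = 1 - 0.755867 = 0.244133
as a percentage: 0.244133 * 100 = 24.41%

Space savings = 1 - 18422/24372 = 24.41%


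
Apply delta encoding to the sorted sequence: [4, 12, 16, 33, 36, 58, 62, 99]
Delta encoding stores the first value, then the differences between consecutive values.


First value: 4
Deltas:
  12 - 4 = 8
  16 - 12 = 4
  33 - 16 = 17
  36 - 33 = 3
  58 - 36 = 22
  62 - 58 = 4
  99 - 62 = 37


Delta encoded: [4, 8, 4, 17, 3, 22, 4, 37]


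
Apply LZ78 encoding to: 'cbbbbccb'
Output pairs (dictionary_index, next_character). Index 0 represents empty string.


LZ78 encoding steps:
Dictionary: {0: ''}
Step 1: w='' (idx 0), next='c' -> output (0, 'c'), add 'c' as idx 1
Step 2: w='' (idx 0), next='b' -> output (0, 'b'), add 'b' as idx 2
Step 3: w='b' (idx 2), next='b' -> output (2, 'b'), add 'bb' as idx 3
Step 4: w='b' (idx 2), next='c' -> output (2, 'c'), add 'bc' as idx 4
Step 5: w='c' (idx 1), next='b' -> output (1, 'b'), add 'cb' as idx 5


Encoded: [(0, 'c'), (0, 'b'), (2, 'b'), (2, 'c'), (1, 'b')]


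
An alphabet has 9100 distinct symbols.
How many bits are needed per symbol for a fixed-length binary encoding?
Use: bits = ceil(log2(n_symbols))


log2(9100) = 13.1517
Bracket: 2^13 = 8192 < 9100 <= 2^14 = 16384
So ceil(log2(9100)) = 14

bits = ceil(log2(9100)) = ceil(13.1517) = 14 bits


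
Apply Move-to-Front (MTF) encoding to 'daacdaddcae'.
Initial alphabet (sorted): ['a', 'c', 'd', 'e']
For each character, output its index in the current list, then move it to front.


MTF encoding:
'd': index 2 in ['a', 'c', 'd', 'e'] -> ['d', 'a', 'c', 'e']
'a': index 1 in ['d', 'a', 'c', 'e'] -> ['a', 'd', 'c', 'e']
'a': index 0 in ['a', 'd', 'c', 'e'] -> ['a', 'd', 'c', 'e']
'c': index 2 in ['a', 'd', 'c', 'e'] -> ['c', 'a', 'd', 'e']
'd': index 2 in ['c', 'a', 'd', 'e'] -> ['d', 'c', 'a', 'e']
'a': index 2 in ['d', 'c', 'a', 'e'] -> ['a', 'd', 'c', 'e']
'd': index 1 in ['a', 'd', 'c', 'e'] -> ['d', 'a', 'c', 'e']
'd': index 0 in ['d', 'a', 'c', 'e'] -> ['d', 'a', 'c', 'e']
'c': index 2 in ['d', 'a', 'c', 'e'] -> ['c', 'd', 'a', 'e']
'a': index 2 in ['c', 'd', 'a', 'e'] -> ['a', 'c', 'd', 'e']
'e': index 3 in ['a', 'c', 'd', 'e'] -> ['e', 'a', 'c', 'd']


Output: [2, 1, 0, 2, 2, 2, 1, 0, 2, 2, 3]


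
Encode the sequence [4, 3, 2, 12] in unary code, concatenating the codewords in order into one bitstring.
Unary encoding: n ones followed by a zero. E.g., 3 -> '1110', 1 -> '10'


Encode each number as n ones followed by a terminating 0:
  4 -> 11110 (5 bits)
  3 -> 1110 (4 bits)
  2 -> 110 (3 bits)
  12 -> 1111111111110 (13 bits)
Total length = 5 + 4 + 3 + 13 = 25 bits.

Unary([4, 3, 2, 12]) = 1111011101101111111111110 (25 bits)


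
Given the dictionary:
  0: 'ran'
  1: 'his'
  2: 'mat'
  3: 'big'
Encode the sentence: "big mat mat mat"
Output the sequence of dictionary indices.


Look up each word in the dictionary:
  'big' -> 3
  'mat' -> 2
  'mat' -> 2
  'mat' -> 2

Encoded: [3, 2, 2, 2]


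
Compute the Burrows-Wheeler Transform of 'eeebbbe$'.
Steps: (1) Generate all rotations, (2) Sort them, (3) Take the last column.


Rotations (sorted):
  0: $eeebbbe -> last char: e
  1: bbbe$eee -> last char: e
  2: bbe$eeeb -> last char: b
  3: be$eeebb -> last char: b
  4: e$eeebbb -> last char: b
  5: ebbbe$ee -> last char: e
  6: eebbbe$e -> last char: e
  7: eeebbbe$ -> last char: $


BWT = eebbbee$


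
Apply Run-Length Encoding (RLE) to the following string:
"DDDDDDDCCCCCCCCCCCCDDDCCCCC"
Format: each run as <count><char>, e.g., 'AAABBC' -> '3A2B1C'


Scanning runs left to right:
  i=0: run of 'D' x 7 -> '7D'
  i=7: run of 'C' x 12 -> '12C'
  i=19: run of 'D' x 3 -> '3D'
  i=22: run of 'C' x 5 -> '5C'

RLE = 7D12C3D5C


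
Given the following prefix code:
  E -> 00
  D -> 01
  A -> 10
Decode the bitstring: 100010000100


Decoding step by step:
Bits 10 -> A
Bits 00 -> E
Bits 10 -> A
Bits 00 -> E
Bits 01 -> D
Bits 00 -> E


Decoded message: AEAEDE


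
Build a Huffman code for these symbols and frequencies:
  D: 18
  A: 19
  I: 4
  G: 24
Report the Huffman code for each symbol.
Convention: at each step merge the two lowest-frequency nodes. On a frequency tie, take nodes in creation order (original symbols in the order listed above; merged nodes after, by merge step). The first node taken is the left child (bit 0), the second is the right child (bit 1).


Huffman tree construction:
Step 1: Merge I(4) + D(18) = 22
Step 2: Merge A(19) + (I+D)(22) = 41
Step 3: Merge G(24) + (A+(I+D))(41) = 65
Read each symbol's code off the tree from the root (left child = 0, right child = 1).

Codes:
  D: 111 (length 3)
  A: 10 (length 2)
  I: 110 (length 3)
  G: 0 (length 1)
Average code length: 128/65 = 1.9692 bits/symbol


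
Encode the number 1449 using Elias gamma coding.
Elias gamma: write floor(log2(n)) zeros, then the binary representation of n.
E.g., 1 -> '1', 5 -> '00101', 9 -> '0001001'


num_bits = floor(log2(1449)) + 1 = 11
leading_zeros = num_bits - 1 = 10
binary(1449) = 10110101001

Elias gamma(1449) = '0000000000' + '10110101001' = 000000000010110101001 (21 bits)


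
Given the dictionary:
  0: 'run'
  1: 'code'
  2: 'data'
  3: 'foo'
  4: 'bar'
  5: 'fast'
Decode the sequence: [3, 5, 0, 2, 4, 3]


Look up each index in the dictionary:
  3 -> 'foo'
  5 -> 'fast'
  0 -> 'run'
  2 -> 'data'
  4 -> 'bar'
  3 -> 'foo'

Decoded: "foo fast run data bar foo"


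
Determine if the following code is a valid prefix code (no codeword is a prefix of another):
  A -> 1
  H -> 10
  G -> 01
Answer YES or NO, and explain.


Checking each pair (does one codeword prefix another?):
  A='1' vs H='10': prefix -- VIOLATION

NO -- this is NOT a valid prefix code. A (1) is a prefix of H (10).


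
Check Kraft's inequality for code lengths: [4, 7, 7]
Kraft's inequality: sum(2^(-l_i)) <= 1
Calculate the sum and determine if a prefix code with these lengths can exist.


Sum = 2^(-4) + 2^(-7) + 2^(-7)
    = 0.0625 + 0.0078125 + 0.0078125
    = 10/128 = 0.078125
Since 0.078125 <= 1, Kraft's inequality IS satisfied.
A prefix code with these lengths CAN exist.

Kraft sum = 0.078125. Satisfied.


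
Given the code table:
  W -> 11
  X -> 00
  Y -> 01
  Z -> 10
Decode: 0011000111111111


Decoding:
00 -> X
11 -> W
00 -> X
01 -> Y
11 -> W
11 -> W
11 -> W
11 -> W


Result: XWXYWWWW


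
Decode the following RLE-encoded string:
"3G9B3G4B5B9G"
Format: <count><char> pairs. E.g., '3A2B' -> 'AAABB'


Expanding each <count><char> pair:
  3G -> 'GGG'
  9B -> 'BBBBBBBBB'
  3G -> 'GGG'
  4B -> 'BBBB'
  5B -> 'BBBBB'
  9G -> 'GGGGGGGGG'

Decoded = GGGBBBBBBBBBGGGBBBBBBBBBGGGGGGGGG


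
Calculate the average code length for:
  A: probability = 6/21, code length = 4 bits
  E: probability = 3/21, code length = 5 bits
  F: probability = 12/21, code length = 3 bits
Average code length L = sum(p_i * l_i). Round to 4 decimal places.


Weighted contributions p_i * l_i:
  A: (6/21) * 4 = 24/21
  E: (3/21) * 5 = 15/21
  F: (12/21) * 3 = 36/21
Sum = (24 + 15 + 36)/21 = 75/21

L = 75/21 = 3.5714 bits/symbol


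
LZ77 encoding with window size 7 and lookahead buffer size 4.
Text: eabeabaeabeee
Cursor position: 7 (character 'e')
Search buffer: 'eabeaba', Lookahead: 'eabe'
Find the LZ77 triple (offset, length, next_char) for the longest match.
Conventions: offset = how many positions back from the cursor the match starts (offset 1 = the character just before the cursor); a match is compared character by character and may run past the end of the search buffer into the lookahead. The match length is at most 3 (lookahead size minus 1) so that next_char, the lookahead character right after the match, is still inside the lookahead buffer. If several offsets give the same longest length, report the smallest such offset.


Try each offset into the search buffer:
  offset=1 (pos 6, char 'a'): match length 0
  offset=2 (pos 5, char 'b'): match length 0
  offset=3 (pos 4, char 'a'): match length 0
  offset=4 (pos 3, char 'e'): match length 3
  offset=5 (pos 2, char 'b'): match length 0
  offset=6 (pos 1, char 'a'): match length 0
  offset=7 (pos 0, char 'e'): match length 3
Longest match has length 3, found at offsets 4, 7; take the smallest, offset 4.
next_char = character at position 7 + 3 = 10 -> 'e'

Best match: offset=4, length=3 (matching 'eab' starting at position 3)
LZ77 triple: (4, 3, 'e')


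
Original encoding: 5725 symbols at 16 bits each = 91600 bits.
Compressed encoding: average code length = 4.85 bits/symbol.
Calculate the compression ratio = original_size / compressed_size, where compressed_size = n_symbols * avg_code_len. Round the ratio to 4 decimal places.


original_size = n_symbols * orig_bits = 5725 * 16 = 91600 bits
compressed_size = n_symbols * avg_code_len = 5725 * 4.85 = 27766.25 bits
ratio = original_size / compressed_size = 91600 / 27766.25 = 3.299

Compression ratio = 3.299


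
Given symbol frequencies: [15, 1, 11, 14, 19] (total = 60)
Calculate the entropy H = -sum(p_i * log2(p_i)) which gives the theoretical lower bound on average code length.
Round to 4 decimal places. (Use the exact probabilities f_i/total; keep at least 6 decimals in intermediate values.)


Per-symbol terms -p_i * log2(p_i) with p_i = f_i/60:
  p = 15/60 = 0.250000: log2(p) = -2.000000, -p*log2(p) = 0.500000
  p = 1/60 = 0.016667: log2(p) = -5.906891, -p*log2(p) = 0.098448
  p = 11/60 = 0.183333: log2(p) = -2.447459, -p*log2(p) = 0.448701
  p = 14/60 = 0.233333: log2(p) = -2.099536, -p*log2(p) = 0.489892
  p = 19/60 = 0.316667: log2(p) = -1.658963, -p*log2(p) = 0.525338
H = 0.500000 + 0.098448 + 0.448701 + 0.489892 + 0.525338 = 2.062379

H = 2.0624 bits/symbol


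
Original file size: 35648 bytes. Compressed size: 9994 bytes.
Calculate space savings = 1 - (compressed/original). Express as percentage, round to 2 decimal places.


ratio = compressed/original = 9994/35648 = 0.280352
savings = 1 - ratio = 1 - 0.280352 = 0.719648
as a percentage: 0.719648 * 100 = 71.96%

Space savings = 1 - 9994/35648 = 71.96%


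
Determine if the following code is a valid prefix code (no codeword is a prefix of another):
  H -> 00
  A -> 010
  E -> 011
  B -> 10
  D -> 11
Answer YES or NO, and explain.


Checking each pair (does one codeword prefix another?):
  H='00' vs A='010': no prefix
  H='00' vs E='011': no prefix
  H='00' vs B='10': no prefix
  H='00' vs D='11': no prefix
  A='010' vs H='00': no prefix
  A='010' vs E='011': no prefix
  A='010' vs B='10': no prefix
  A='010' vs D='11': no prefix
  E='011' vs H='00': no prefix
  E='011' vs A='010': no prefix
  E='011' vs B='10': no prefix
  E='011' vs D='11': no prefix
  B='10' vs H='00': no prefix
  B='10' vs A='010': no prefix
  B='10' vs E='011': no prefix
  B='10' vs D='11': no prefix
  D='11' vs H='00': no prefix
  D='11' vs A='010': no prefix
  D='11' vs E='011': no prefix
  D='11' vs B='10': no prefix
No violation found over all pairs.

YES -- this is a valid prefix code. No codeword is a prefix of any other codeword.


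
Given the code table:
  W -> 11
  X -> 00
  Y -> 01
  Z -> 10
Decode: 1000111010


Decoding:
10 -> Z
00 -> X
11 -> W
10 -> Z
10 -> Z


Result: ZXWZZ


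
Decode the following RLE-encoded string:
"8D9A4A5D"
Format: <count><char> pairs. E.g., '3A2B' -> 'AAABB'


Expanding each <count><char> pair:
  8D -> 'DDDDDDDD'
  9A -> 'AAAAAAAAA'
  4A -> 'AAAA'
  5D -> 'DDDDD'

Decoded = DDDDDDDDAAAAAAAAAAAAADDDDD


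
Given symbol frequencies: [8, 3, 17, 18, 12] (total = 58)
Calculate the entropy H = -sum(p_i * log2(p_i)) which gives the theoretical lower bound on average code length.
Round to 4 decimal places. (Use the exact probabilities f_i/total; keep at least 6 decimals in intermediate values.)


Per-symbol terms -p_i * log2(p_i) with p_i = f_i/58:
  p = 8/58 = 0.137931: log2(p) = -2.857981, -p*log2(p) = 0.394204
  p = 3/58 = 0.051724: log2(p) = -4.273018, -p*log2(p) = 0.221018
  p = 17/58 = 0.293103: log2(p) = -1.770518, -p*log2(p) = 0.518945
  p = 18/58 = 0.310345: log2(p) = -1.688056, -p*log2(p) = 0.523879
  p = 12/58 = 0.206897: log2(p) = -2.273018, -p*log2(p) = 0.470280
H = 0.394204 + 0.221018 + 0.518945 + 0.523879 + 0.470280 = 2.128326

H = 2.1283 bits/symbol


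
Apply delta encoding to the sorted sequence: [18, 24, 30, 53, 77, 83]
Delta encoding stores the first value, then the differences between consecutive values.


First value: 18
Deltas:
  24 - 18 = 6
  30 - 24 = 6
  53 - 30 = 23
  77 - 53 = 24
  83 - 77 = 6


Delta encoded: [18, 6, 6, 23, 24, 6]


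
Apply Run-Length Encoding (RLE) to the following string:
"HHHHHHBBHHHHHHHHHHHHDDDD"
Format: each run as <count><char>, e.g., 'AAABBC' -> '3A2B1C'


Scanning runs left to right:
  i=0: run of 'H' x 6 -> '6H'
  i=6: run of 'B' x 2 -> '2B'
  i=8: run of 'H' x 12 -> '12H'
  i=20: run of 'D' x 4 -> '4D'

RLE = 6H2B12H4D


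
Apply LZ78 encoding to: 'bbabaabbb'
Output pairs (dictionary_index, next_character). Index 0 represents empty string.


LZ78 encoding steps:
Dictionary: {0: ''}
Step 1: w='' (idx 0), next='b' -> output (0, 'b'), add 'b' as idx 1
Step 2: w='b' (idx 1), next='a' -> output (1, 'a'), add 'ba' as idx 2
Step 3: w='ba' (idx 2), next='a' -> output (2, 'a'), add 'baa' as idx 3
Step 4: w='b' (idx 1), next='b' -> output (1, 'b'), add 'bb' as idx 4
Step 5: w='b' (idx 1), end of input -> output (1, '')


Encoded: [(0, 'b'), (1, 'a'), (2, 'a'), (1, 'b'), (1, '')]


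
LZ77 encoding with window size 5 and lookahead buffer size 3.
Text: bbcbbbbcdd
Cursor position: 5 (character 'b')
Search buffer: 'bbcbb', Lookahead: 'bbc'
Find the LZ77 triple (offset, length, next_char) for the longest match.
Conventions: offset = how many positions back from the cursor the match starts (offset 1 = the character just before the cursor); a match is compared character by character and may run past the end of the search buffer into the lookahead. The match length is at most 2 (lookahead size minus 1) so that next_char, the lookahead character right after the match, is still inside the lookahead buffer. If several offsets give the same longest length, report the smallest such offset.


Try each offset into the search buffer:
  offset=1 (pos 4, char 'b'): match length 2
  offset=2 (pos 3, char 'b'): match length 2
  offset=3 (pos 2, char 'c'): match length 0
  offset=4 (pos 1, char 'b'): match length 1
  offset=5 (pos 0, char 'b'): match length 2
Longest match has length 2, found at offsets 1, 2, 5; take the smallest, offset 1.
next_char = character at position 5 + 2 = 7 -> 'c'

Best match: offset=1, length=2 (matching 'bb' starting at position 4)
LZ77 triple: (1, 2, 'c')


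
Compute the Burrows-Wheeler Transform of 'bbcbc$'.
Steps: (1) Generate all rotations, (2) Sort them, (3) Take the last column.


Rotations (sorted):
  0: $bbcbc -> last char: c
  1: bbcbc$ -> last char: $
  2: bc$bbc -> last char: c
  3: bcbc$b -> last char: b
  4: c$bbcb -> last char: b
  5: cbc$bb -> last char: b


BWT = c$cbbb


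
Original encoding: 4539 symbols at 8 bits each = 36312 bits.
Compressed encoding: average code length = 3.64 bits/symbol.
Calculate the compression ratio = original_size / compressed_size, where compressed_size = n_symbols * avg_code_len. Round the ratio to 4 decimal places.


original_size = n_symbols * orig_bits = 4539 * 8 = 36312 bits
compressed_size = n_symbols * avg_code_len = 4539 * 3.64 = 16521.96 bits
ratio = original_size / compressed_size = 36312 / 16521.96 = 2.1978

Compression ratio = 2.1978


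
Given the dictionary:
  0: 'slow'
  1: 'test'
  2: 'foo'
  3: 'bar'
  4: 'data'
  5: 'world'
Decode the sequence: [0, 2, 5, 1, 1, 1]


Look up each index in the dictionary:
  0 -> 'slow'
  2 -> 'foo'
  5 -> 'world'
  1 -> 'test'
  1 -> 'test'
  1 -> 'test'

Decoded: "slow foo world test test test"


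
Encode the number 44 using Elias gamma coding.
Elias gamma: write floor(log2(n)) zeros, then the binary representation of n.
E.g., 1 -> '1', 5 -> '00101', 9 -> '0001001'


num_bits = floor(log2(44)) + 1 = 6
leading_zeros = num_bits - 1 = 5
binary(44) = 101100

Elias gamma(44) = '00000' + '101100' = 00000101100 (11 bits)


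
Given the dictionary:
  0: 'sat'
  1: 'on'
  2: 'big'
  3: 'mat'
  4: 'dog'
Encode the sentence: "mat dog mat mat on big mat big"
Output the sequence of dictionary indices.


Look up each word in the dictionary:
  'mat' -> 3
  'dog' -> 4
  'mat' -> 3
  'mat' -> 3
  'on' -> 1
  'big' -> 2
  'mat' -> 3
  'big' -> 2

Encoded: [3, 4, 3, 3, 1, 2, 3, 2]


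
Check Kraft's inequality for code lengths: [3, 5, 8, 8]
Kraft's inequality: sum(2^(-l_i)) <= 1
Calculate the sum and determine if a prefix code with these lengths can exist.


Sum = 2^(-3) + 2^(-5) + 2^(-8) + 2^(-8)
    = 0.125 + 0.03125 + 0.00390625 + 0.00390625
    = 42/256 = 0.1640625
Since 0.1640625 <= 1, Kraft's inequality IS satisfied.
A prefix code with these lengths CAN exist.

Kraft sum = 0.1640625. Satisfied.


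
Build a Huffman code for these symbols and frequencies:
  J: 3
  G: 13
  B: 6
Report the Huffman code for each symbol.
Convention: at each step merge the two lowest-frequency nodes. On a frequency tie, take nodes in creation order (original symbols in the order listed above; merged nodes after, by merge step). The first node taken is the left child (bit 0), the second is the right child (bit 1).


Huffman tree construction:
Step 1: Merge J(3) + B(6) = 9
Step 2: Merge (J+B)(9) + G(13) = 22
Read each symbol's code off the tree from the root (left child = 0, right child = 1).

Codes:
  J: 00 (length 2)
  G: 1 (length 1)
  B: 01 (length 2)
Average code length: 31/22 = 1.4091 bits/symbol


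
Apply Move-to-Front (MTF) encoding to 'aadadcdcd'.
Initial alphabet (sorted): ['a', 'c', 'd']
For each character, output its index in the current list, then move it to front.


MTF encoding:
'a': index 0 in ['a', 'c', 'd'] -> ['a', 'c', 'd']
'a': index 0 in ['a', 'c', 'd'] -> ['a', 'c', 'd']
'd': index 2 in ['a', 'c', 'd'] -> ['d', 'a', 'c']
'a': index 1 in ['d', 'a', 'c'] -> ['a', 'd', 'c']
'd': index 1 in ['a', 'd', 'c'] -> ['d', 'a', 'c']
'c': index 2 in ['d', 'a', 'c'] -> ['c', 'd', 'a']
'd': index 1 in ['c', 'd', 'a'] -> ['d', 'c', 'a']
'c': index 1 in ['d', 'c', 'a'] -> ['c', 'd', 'a']
'd': index 1 in ['c', 'd', 'a'] -> ['d', 'c', 'a']


Output: [0, 0, 2, 1, 1, 2, 1, 1, 1]


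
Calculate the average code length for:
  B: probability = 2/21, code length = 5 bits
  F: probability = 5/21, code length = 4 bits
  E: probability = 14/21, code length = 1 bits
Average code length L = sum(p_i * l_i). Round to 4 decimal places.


Weighted contributions p_i * l_i:
  B: (2/21) * 5 = 10/21
  F: (5/21) * 4 = 20/21
  E: (14/21) * 1 = 14/21
Sum = (10 + 20 + 14)/21 = 44/21

L = 44/21 = 2.0952 bits/symbol


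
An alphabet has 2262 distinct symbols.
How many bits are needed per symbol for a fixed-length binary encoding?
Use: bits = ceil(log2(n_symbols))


log2(2262) = 11.1434
Bracket: 2^11 = 2048 < 2262 <= 2^12 = 4096
So ceil(log2(2262)) = 12

bits = ceil(log2(2262)) = ceil(11.1434) = 12 bits


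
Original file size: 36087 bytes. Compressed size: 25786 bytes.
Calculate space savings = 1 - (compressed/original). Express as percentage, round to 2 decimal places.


ratio = compressed/original = 25786/36087 = 0.714551
savings = 1 - ratio = 1 - 0.714551 = 0.285449
as a percentage: 0.285449 * 100 = 28.54%

Space savings = 1 - 25786/36087 = 28.54%


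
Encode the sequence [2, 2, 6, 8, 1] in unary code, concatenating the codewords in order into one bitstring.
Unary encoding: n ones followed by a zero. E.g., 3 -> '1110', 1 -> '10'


Encode each number as n ones followed by a terminating 0:
  2 -> 110 (3 bits)
  2 -> 110 (3 bits)
  6 -> 1111110 (7 bits)
  8 -> 111111110 (9 bits)
  1 -> 10 (2 bits)
Total length = 3 + 3 + 7 + 9 + 2 = 24 bits.

Unary([2, 2, 6, 8, 1]) = 110110111111011111111010 (24 bits)


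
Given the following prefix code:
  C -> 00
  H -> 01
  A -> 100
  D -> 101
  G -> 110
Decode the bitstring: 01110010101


Decoding step by step:
Bits 01 -> H
Bits 110 -> G
Bits 01 -> H
Bits 01 -> H
Bits 01 -> H


Decoded message: HGHHH


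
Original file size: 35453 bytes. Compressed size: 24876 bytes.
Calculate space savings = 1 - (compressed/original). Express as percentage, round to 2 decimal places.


ratio = compressed/original = 24876/35453 = 0.701661
savings = 1 - ratio = 1 - 0.701661 = 0.298339
as a percentage: 0.298339 * 100 = 29.83%

Space savings = 1 - 24876/35453 = 29.83%


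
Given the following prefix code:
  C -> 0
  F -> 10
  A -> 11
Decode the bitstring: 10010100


Decoding step by step:
Bits 10 -> F
Bits 0 -> C
Bits 10 -> F
Bits 10 -> F
Bits 0 -> C


Decoded message: FCFFC


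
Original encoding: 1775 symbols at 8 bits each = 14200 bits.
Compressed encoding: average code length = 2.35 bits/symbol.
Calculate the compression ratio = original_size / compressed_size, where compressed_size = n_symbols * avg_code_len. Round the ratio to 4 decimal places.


original_size = n_symbols * orig_bits = 1775 * 8 = 14200 bits
compressed_size = n_symbols * avg_code_len = 1775 * 2.35 = 4171.25 bits
ratio = original_size / compressed_size = 14200 / 4171.25 = 3.4043

Compression ratio = 3.4043


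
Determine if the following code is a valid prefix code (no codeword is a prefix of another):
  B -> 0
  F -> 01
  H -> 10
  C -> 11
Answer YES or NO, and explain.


Checking each pair (does one codeword prefix another?):
  B='0' vs F='01': prefix -- VIOLATION

NO -- this is NOT a valid prefix code. B (0) is a prefix of F (01).


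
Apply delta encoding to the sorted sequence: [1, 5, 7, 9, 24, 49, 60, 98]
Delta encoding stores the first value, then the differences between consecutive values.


First value: 1
Deltas:
  5 - 1 = 4
  7 - 5 = 2
  9 - 7 = 2
  24 - 9 = 15
  49 - 24 = 25
  60 - 49 = 11
  98 - 60 = 38


Delta encoded: [1, 4, 2, 2, 15, 25, 11, 38]


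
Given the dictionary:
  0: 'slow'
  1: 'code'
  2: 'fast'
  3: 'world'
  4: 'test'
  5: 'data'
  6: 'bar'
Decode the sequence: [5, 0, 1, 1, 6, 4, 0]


Look up each index in the dictionary:
  5 -> 'data'
  0 -> 'slow'
  1 -> 'code'
  1 -> 'code'
  6 -> 'bar'
  4 -> 'test'
  0 -> 'slow'

Decoded: "data slow code code bar test slow"


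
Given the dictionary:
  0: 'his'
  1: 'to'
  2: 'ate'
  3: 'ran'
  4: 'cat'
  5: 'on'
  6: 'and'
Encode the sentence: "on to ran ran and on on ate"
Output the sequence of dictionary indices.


Look up each word in the dictionary:
  'on' -> 5
  'to' -> 1
  'ran' -> 3
  'ran' -> 3
  'and' -> 6
  'on' -> 5
  'on' -> 5
  'ate' -> 2

Encoded: [5, 1, 3, 3, 6, 5, 5, 2]


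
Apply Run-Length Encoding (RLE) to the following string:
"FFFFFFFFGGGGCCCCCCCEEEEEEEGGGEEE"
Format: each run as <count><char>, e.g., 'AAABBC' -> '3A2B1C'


Scanning runs left to right:
  i=0: run of 'F' x 8 -> '8F'
  i=8: run of 'G' x 4 -> '4G'
  i=12: run of 'C' x 7 -> '7C'
  i=19: run of 'E' x 7 -> '7E'
  i=26: run of 'G' x 3 -> '3G'
  i=29: run of 'E' x 3 -> '3E'

RLE = 8F4G7C7E3G3E


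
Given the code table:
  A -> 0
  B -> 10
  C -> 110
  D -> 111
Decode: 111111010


Decoding:
111 -> D
111 -> D
0 -> A
10 -> B


Result: DDAB


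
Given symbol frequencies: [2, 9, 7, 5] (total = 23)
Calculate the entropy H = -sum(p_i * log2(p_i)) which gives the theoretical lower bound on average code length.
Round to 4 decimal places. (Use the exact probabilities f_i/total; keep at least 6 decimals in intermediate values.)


Per-symbol terms -p_i * log2(p_i) with p_i = f_i/23:
  p = 2/23 = 0.086957: log2(p) = -3.523562, -p*log2(p) = 0.306397
  p = 9/23 = 0.391304: log2(p) = -1.353637, -p*log2(p) = 0.529684
  p = 7/23 = 0.304348: log2(p) = -1.716207, -p*log2(p) = 0.522324
  p = 5/23 = 0.217391: log2(p) = -2.201634, -p*log2(p) = 0.478616
H = 0.306397 + 0.529684 + 0.522324 + 0.478616 = 1.837021

H = 1.837 bits/symbol


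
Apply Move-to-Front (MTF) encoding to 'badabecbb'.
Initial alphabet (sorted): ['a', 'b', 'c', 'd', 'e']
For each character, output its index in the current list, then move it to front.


MTF encoding:
'b': index 1 in ['a', 'b', 'c', 'd', 'e'] -> ['b', 'a', 'c', 'd', 'e']
'a': index 1 in ['b', 'a', 'c', 'd', 'e'] -> ['a', 'b', 'c', 'd', 'e']
'd': index 3 in ['a', 'b', 'c', 'd', 'e'] -> ['d', 'a', 'b', 'c', 'e']
'a': index 1 in ['d', 'a', 'b', 'c', 'e'] -> ['a', 'd', 'b', 'c', 'e']
'b': index 2 in ['a', 'd', 'b', 'c', 'e'] -> ['b', 'a', 'd', 'c', 'e']
'e': index 4 in ['b', 'a', 'd', 'c', 'e'] -> ['e', 'b', 'a', 'd', 'c']
'c': index 4 in ['e', 'b', 'a', 'd', 'c'] -> ['c', 'e', 'b', 'a', 'd']
'b': index 2 in ['c', 'e', 'b', 'a', 'd'] -> ['b', 'c', 'e', 'a', 'd']
'b': index 0 in ['b', 'c', 'e', 'a', 'd'] -> ['b', 'c', 'e', 'a', 'd']


Output: [1, 1, 3, 1, 2, 4, 4, 2, 0]


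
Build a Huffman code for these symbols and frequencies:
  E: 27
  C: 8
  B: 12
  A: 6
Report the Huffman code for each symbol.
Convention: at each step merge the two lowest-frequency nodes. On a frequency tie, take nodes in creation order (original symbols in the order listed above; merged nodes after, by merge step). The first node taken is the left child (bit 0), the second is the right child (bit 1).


Huffman tree construction:
Step 1: Merge A(6) + C(8) = 14
Step 2: Merge B(12) + (A+C)(14) = 26
Step 3: Merge (B+(A+C))(26) + E(27) = 53
Read each symbol's code off the tree from the root (left child = 0, right child = 1).

Codes:
  E: 1 (length 1)
  C: 011 (length 3)
  B: 00 (length 2)
  A: 010 (length 3)
Average code length: 93/53 = 1.7547 bits/symbol


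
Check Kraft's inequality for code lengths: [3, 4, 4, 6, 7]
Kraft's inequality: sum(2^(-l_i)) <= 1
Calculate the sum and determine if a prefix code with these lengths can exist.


Sum = 2^(-3) + 2^(-4) + 2^(-4) + 2^(-6) + 2^(-7)
    = 0.125 + 0.0625 + 0.0625 + 0.015625 + 0.0078125
    = 35/128 = 0.2734375
Since 0.2734375 <= 1, Kraft's inequality IS satisfied.
A prefix code with these lengths CAN exist.

Kraft sum = 0.2734375. Satisfied.


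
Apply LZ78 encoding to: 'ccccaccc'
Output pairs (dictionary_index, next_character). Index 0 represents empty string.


LZ78 encoding steps:
Dictionary: {0: ''}
Step 1: w='' (idx 0), next='c' -> output (0, 'c'), add 'c' as idx 1
Step 2: w='c' (idx 1), next='c' -> output (1, 'c'), add 'cc' as idx 2
Step 3: w='c' (idx 1), next='a' -> output (1, 'a'), add 'ca' as idx 3
Step 4: w='cc' (idx 2), next='c' -> output (2, 'c'), add 'ccc' as idx 4


Encoded: [(0, 'c'), (1, 'c'), (1, 'a'), (2, 'c')]


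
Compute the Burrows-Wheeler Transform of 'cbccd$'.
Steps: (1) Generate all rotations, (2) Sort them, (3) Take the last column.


Rotations (sorted):
  0: $cbccd -> last char: d
  1: bccd$c -> last char: c
  2: cbccd$ -> last char: $
  3: ccd$cb -> last char: b
  4: cd$cbc -> last char: c
  5: d$cbcc -> last char: c


BWT = dc$bcc


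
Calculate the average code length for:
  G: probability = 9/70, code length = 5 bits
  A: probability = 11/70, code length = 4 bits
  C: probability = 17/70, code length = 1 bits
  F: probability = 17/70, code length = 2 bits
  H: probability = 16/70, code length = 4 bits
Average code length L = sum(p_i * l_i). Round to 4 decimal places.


Weighted contributions p_i * l_i:
  G: (9/70) * 5 = 45/70
  A: (11/70) * 4 = 44/70
  C: (17/70) * 1 = 17/70
  F: (17/70) * 2 = 34/70
  H: (16/70) * 4 = 64/70
Sum = (45 + 44 + 17 + 34 + 64)/70 = 204/70

L = 204/70 = 2.9143 bits/symbol


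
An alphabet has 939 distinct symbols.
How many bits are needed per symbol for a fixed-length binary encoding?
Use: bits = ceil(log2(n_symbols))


log2(939) = 9.875
Bracket: 2^9 = 512 < 939 <= 2^10 = 1024
So ceil(log2(939)) = 10

bits = ceil(log2(939)) = ceil(9.875) = 10 bits


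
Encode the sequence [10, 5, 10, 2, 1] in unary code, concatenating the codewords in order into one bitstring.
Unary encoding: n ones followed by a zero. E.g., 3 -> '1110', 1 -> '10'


Encode each number as n ones followed by a terminating 0:
  10 -> 11111111110 (11 bits)
  5 -> 111110 (6 bits)
  10 -> 11111111110 (11 bits)
  2 -> 110 (3 bits)
  1 -> 10 (2 bits)
Total length = 11 + 6 + 11 + 3 + 2 = 33 bits.

Unary([10, 5, 10, 2, 1]) = 111111111101111101111111111011010 (33 bits)


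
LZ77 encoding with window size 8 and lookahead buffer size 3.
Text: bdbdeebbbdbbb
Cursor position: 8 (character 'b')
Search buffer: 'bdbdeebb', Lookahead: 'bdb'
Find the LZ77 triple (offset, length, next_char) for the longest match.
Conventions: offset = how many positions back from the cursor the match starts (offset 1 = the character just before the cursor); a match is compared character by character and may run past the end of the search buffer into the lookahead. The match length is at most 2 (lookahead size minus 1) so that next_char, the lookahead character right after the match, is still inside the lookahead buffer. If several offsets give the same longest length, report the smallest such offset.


Try each offset into the search buffer:
  offset=1 (pos 7, char 'b'): match length 1
  offset=2 (pos 6, char 'b'): match length 1
  offset=3 (pos 5, char 'e'): match length 0
  offset=4 (pos 4, char 'e'): match length 0
  offset=5 (pos 3, char 'd'): match length 0
  offset=6 (pos 2, char 'b'): match length 2
  offset=7 (pos 1, char 'd'): match length 0
  offset=8 (pos 0, char 'b'): match length 2
Longest match has length 2, found at offsets 6, 8; take the smallest, offset 6.
next_char = character at position 8 + 2 = 10 -> 'b'

Best match: offset=6, length=2 (matching 'bd' starting at position 2)
LZ77 triple: (6, 2, 'b')


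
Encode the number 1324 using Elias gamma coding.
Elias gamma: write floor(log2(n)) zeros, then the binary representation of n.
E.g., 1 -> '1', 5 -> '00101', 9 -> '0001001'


num_bits = floor(log2(1324)) + 1 = 11
leading_zeros = num_bits - 1 = 10
binary(1324) = 10100101100

Elias gamma(1324) = '0000000000' + '10100101100' = 000000000010100101100 (21 bits)


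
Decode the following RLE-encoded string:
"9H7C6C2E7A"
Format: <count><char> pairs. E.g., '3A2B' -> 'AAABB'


Expanding each <count><char> pair:
  9H -> 'HHHHHHHHH'
  7C -> 'CCCCCCC'
  6C -> 'CCCCCC'
  2E -> 'EE'
  7A -> 'AAAAAAA'

Decoded = HHHHHHHHHCCCCCCCCCCCCCEEAAAAAAA


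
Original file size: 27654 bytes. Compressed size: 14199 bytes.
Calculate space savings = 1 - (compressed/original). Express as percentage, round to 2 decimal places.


ratio = compressed/original = 14199/27654 = 0.513452
savings = 1 - ratio = 1 - 0.513452 = 0.486548
as a percentage: 0.486548 * 100 = 48.65%

Space savings = 1 - 14199/27654 = 48.65%


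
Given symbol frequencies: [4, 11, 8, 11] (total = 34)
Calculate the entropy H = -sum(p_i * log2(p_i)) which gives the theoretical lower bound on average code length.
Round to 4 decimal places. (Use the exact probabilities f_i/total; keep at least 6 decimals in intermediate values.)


Per-symbol terms -p_i * log2(p_i) with p_i = f_i/34:
  p = 4/34 = 0.117647: log2(p) = -3.087463, -p*log2(p) = 0.363231
  p = 11/34 = 0.323529: log2(p) = -1.628031, -p*log2(p) = 0.526716
  p = 8/34 = 0.235294: log2(p) = -2.087463, -p*log2(p) = 0.491168
  p = 11/34 = 0.323529: log2(p) = -1.628031, -p*log2(p) = 0.526716
H = 0.363231 + 0.526716 + 0.491168 + 0.526716 = 1.907831

H = 1.9078 bits/symbol


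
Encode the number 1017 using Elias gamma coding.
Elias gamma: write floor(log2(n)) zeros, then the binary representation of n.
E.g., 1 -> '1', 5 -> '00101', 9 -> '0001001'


num_bits = floor(log2(1017)) + 1 = 10
leading_zeros = num_bits - 1 = 9
binary(1017) = 1111111001

Elias gamma(1017) = '000000000' + '1111111001' = 0000000001111111001 (19 bits)


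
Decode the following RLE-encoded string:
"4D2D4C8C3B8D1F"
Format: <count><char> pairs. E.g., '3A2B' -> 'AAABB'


Expanding each <count><char> pair:
  4D -> 'DDDD'
  2D -> 'DD'
  4C -> 'CCCC'
  8C -> 'CCCCCCCC'
  3B -> 'BBB'
  8D -> 'DDDDDDDD'
  1F -> 'F'

Decoded = DDDDDDCCCCCCCCCCCCBBBDDDDDDDDF


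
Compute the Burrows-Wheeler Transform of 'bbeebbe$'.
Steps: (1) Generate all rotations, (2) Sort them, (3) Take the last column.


Rotations (sorted):
  0: $bbeebbe -> last char: e
  1: bbe$bbee -> last char: e
  2: bbeebbe$ -> last char: $
  3: be$bbeeb -> last char: b
  4: beebbe$b -> last char: b
  5: e$bbeebb -> last char: b
  6: ebbe$bbe -> last char: e
  7: eebbe$bb -> last char: b


BWT = ee$bbbeb


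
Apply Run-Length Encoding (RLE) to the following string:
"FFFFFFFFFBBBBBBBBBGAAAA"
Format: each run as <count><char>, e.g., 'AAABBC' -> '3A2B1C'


Scanning runs left to right:
  i=0: run of 'F' x 9 -> '9F'
  i=9: run of 'B' x 9 -> '9B'
  i=18: run of 'G' x 1 -> '1G'
  i=19: run of 'A' x 4 -> '4A'

RLE = 9F9B1G4A


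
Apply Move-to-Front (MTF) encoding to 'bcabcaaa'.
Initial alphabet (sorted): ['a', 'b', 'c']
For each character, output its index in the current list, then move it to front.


MTF encoding:
'b': index 1 in ['a', 'b', 'c'] -> ['b', 'a', 'c']
'c': index 2 in ['b', 'a', 'c'] -> ['c', 'b', 'a']
'a': index 2 in ['c', 'b', 'a'] -> ['a', 'c', 'b']
'b': index 2 in ['a', 'c', 'b'] -> ['b', 'a', 'c']
'c': index 2 in ['b', 'a', 'c'] -> ['c', 'b', 'a']
'a': index 2 in ['c', 'b', 'a'] -> ['a', 'c', 'b']
'a': index 0 in ['a', 'c', 'b'] -> ['a', 'c', 'b']
'a': index 0 in ['a', 'c', 'b'] -> ['a', 'c', 'b']


Output: [1, 2, 2, 2, 2, 2, 0, 0]
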